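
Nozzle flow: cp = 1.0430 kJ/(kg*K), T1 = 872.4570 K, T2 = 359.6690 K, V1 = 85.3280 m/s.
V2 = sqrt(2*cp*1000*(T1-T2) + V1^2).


dT = 512.7880 K
2*cp*1000*dT = 1069675.7680
V1^2 = 7280.8676
V2 = sqrt(1076956.6356) = 1037.7652 m/s

1037.7652 m/s


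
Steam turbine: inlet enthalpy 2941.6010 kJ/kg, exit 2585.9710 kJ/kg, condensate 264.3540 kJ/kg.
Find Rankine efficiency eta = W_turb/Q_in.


W = 355.6300 kJ/kg
Q_in = 2677.2470 kJ/kg
eta = 0.1328 = 13.2834%

eta = 13.2834%


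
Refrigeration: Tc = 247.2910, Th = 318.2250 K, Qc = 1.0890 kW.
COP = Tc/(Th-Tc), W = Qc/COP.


COP = 247.2910 / 70.9340 = 3.4862
W = 1.0890 / 3.4862 = 0.3124 kW

COP = 3.4862, W = 0.3124 kW


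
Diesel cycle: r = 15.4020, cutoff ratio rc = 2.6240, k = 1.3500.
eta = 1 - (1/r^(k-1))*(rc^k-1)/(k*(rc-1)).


r^(k-1) = 2.6041
rc^k = 3.6779
eta = 0.5309 = 53.0944%

53.0944%


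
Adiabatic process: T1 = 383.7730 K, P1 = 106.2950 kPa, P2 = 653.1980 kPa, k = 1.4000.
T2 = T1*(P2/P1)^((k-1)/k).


(k-1)/k = 0.2857
(P2/P1)^exp = 1.6799
T2 = 383.7730 * 1.6799 = 644.7172 K

644.7172 K


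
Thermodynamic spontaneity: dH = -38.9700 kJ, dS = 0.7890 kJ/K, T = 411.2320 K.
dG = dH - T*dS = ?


T*dS = 411.2320 * 0.7890 = 324.4620 kJ
dG = -38.9700 - 324.4620 = -363.4320 kJ (spontaneous)

dG = -363.4320 kJ, spontaneous


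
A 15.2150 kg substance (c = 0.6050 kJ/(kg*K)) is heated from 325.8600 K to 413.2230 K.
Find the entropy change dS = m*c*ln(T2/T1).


T2/T1 = 1.2681
ln(T2/T1) = 0.2375
dS = 15.2150 * 0.6050 * 0.2375 = 2.1864 kJ/K

2.1864 kJ/K


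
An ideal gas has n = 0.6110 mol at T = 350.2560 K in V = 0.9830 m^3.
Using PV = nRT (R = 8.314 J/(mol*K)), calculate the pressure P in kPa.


P = nRT/V = 0.6110 * 8.314 * 350.2560 / 0.9830
= 1779.2493 / 0.9830 = 1810.0197 Pa = 1.8100 kPa

1.8100 kPa


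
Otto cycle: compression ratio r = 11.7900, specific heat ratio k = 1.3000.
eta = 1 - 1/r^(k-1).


r^(k-1) = 2.0963
eta = 1 - 1/2.0963 = 0.5230 = 52.2970%

52.2970%


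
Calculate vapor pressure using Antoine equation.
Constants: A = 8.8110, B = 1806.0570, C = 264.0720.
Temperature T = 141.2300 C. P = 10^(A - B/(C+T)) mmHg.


C+T = 405.3020
B/(C+T) = 4.4561
log10(P) = 8.8110 - 4.4561 = 4.3549
P = 10^4.3549 = 22642.4180 mmHg

22642.4180 mmHg


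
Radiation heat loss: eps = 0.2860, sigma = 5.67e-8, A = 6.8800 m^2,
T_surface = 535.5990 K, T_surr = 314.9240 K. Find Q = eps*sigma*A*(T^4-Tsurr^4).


T^4 = 8.2292e+10
Tsurr^4 = 9.8361e+09
Q = 0.2860 * 5.67e-8 * 6.8800 * 7.2456e+10 = 8083.7500 W

8083.7500 W


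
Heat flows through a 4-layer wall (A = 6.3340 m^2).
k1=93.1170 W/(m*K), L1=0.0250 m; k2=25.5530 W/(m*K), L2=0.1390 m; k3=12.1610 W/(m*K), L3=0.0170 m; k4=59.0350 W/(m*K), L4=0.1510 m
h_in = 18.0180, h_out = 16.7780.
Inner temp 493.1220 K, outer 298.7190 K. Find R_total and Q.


R_conv_in = 1/(18.0180*6.3340) = 0.0088
R_1 = 0.0250/(93.1170*6.3340) = 4.2387e-05
R_2 = 0.1390/(25.5530*6.3340) = 0.0009
R_3 = 0.0170/(12.1610*6.3340) = 0.0002
R_4 = 0.1510/(59.0350*6.3340) = 0.0004
R_conv_out = 1/(16.7780*6.3340) = 0.0094
R_total = 0.0197 K/W
Q = 194.4030 / 0.0197 = 9869.2811 W

R_total = 0.0197 K/W, Q = 9869.2811 W


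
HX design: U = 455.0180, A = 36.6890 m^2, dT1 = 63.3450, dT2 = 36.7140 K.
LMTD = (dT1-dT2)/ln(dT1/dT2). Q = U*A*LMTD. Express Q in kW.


LMTD = 48.8250 K
Q = 455.0180 * 36.6890 * 48.8250 = 815092.0847 W = 815.0921 kW

815.0921 kW


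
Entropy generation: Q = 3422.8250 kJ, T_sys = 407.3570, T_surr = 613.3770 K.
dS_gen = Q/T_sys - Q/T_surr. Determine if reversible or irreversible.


dS_sys = 3422.8250/407.3570 = 8.4025 kJ/K
dS_surr = -3422.8250/613.3770 = -5.5803 kJ/K
dS_gen = 8.4025 - 5.5803 = 2.8222 kJ/K (irreversible)

dS_gen = 2.8222 kJ/K, irreversible


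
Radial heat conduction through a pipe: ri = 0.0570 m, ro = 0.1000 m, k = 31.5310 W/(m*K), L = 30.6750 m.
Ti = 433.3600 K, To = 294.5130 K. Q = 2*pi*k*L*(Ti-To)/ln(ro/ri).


dT = 138.8470 K
ln(ro/ri) = 0.5621
Q = 2*pi*31.5310*30.6750*138.8470 / 0.5621 = 1501102.9662 W

1501102.9662 W


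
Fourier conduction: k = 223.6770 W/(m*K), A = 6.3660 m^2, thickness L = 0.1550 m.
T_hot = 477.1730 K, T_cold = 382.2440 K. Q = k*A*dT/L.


dT = 94.9290 K
Q = 223.6770 * 6.3660 * 94.9290 / 0.1550 = 872077.6801 W

872077.6801 W


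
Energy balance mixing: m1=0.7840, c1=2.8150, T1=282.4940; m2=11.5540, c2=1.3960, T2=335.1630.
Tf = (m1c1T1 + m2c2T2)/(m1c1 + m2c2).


num = 6029.4257
den = 18.3363
Tf = 328.8238 K

328.8238 K


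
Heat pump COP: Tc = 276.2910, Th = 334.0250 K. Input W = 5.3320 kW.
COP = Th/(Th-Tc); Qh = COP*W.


COP = 334.0250 / 57.7340 = 5.7856
Qh = 5.7856 * 5.3320 = 30.8487 kW

COP = 5.7856, Qh = 30.8487 kW


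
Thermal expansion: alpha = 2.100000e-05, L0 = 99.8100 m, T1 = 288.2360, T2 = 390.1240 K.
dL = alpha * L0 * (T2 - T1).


dT = 101.8880 K
dL = 2.100000e-05 * 99.8100 * 101.8880 = 0.213558 m
L_final = 100.023558 m

dL = 0.213558 m


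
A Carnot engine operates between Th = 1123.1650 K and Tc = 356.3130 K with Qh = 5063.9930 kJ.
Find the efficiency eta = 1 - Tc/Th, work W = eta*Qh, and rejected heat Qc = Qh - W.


eta = 1 - 356.3130/1123.1650 = 0.6828
W = 0.6828 * 5063.9930 = 3457.4913 kJ
Qc = 5063.9930 - 3457.4913 = 1606.5017 kJ

eta = 68.2760%, W = 3457.4913 kJ, Qc = 1606.5017 kJ


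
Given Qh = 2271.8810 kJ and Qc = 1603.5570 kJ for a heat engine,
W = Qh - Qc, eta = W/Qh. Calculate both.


W = 2271.8810 - 1603.5570 = 668.3240 kJ
eta = 668.3240 / 2271.8810 = 0.2942 = 29.4172%

W = 668.3240 kJ, eta = 29.4172%


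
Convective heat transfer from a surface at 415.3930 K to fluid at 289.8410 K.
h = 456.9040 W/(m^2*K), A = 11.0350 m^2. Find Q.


dT = 125.5520 K
Q = 456.9040 * 11.0350 * 125.5520 = 633025.1035 W

633025.1035 W


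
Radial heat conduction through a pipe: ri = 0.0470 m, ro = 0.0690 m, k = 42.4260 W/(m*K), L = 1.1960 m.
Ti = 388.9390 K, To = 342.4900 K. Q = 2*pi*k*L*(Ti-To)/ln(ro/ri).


dT = 46.4490 K
ln(ro/ri) = 0.3840
Q = 2*pi*42.4260*1.1960*46.4490 / 0.3840 = 38568.6788 W

38568.6788 W


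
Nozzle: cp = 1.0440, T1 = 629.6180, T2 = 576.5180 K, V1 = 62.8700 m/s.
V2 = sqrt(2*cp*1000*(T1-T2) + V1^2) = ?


dT = 53.1000 K
2*cp*1000*dT = 110872.8000
V1^2 = 3952.6369
V2 = sqrt(114825.4369) = 338.8590 m/s

338.8590 m/s


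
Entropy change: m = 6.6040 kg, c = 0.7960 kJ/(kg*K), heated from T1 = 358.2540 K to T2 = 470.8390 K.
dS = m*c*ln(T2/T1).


T2/T1 = 1.3143
ln(T2/T1) = 0.2733
dS = 6.6040 * 0.7960 * 0.2733 = 1.4365 kJ/K

1.4365 kJ/K


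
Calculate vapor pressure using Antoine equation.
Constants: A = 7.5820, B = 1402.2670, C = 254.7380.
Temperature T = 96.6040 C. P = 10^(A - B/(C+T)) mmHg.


C+T = 351.3420
B/(C+T) = 3.9912
log10(P) = 7.5820 - 3.9912 = 3.5908
P = 10^3.5908 = 3897.8593 mmHg

3897.8593 mmHg


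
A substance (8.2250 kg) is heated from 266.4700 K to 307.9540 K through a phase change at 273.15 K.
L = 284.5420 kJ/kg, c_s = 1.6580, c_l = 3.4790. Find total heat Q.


Q1 (sensible, solid) = 8.2250 * 1.6580 * 6.6800 = 91.0955 kJ
Q2 (latent) = 8.2250 * 284.5420 = 2340.3579 kJ
Q3 (sensible, liquid) = 8.2250 * 3.4790 * 34.8040 = 995.9086 kJ
Q_total = 3427.3621 kJ

3427.3621 kJ


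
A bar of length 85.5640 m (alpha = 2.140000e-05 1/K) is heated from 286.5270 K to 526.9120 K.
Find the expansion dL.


dT = 240.3850 K
dL = 2.140000e-05 * 85.5640 * 240.3850 = 0.440162 m
L_final = 86.004162 m

dL = 0.440162 m


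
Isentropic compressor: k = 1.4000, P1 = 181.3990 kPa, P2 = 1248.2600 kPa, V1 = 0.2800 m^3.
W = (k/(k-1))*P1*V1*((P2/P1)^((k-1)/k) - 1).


(k-1)/k = 0.2857
(P2/P1)^exp = 1.7351
W = 3.5000 * 181.3990 * 0.2800 * (1.7351 - 1) = 130.6865 kJ

130.6865 kJ


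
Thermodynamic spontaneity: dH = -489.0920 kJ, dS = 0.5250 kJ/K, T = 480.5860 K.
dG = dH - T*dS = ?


T*dS = 480.5860 * 0.5250 = 252.3077 kJ
dG = -489.0920 - 252.3077 = -741.3997 kJ (spontaneous)

dG = -741.3997 kJ, spontaneous


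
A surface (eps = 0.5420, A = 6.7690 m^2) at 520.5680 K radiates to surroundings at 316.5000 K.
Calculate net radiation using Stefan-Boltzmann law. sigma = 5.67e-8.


T^4 = 7.3436e+10
Tsurr^4 = 1.0034e+10
Q = 0.5420 * 5.67e-8 * 6.7690 * 6.3402e+10 = 13188.8681 W

13188.8681 W


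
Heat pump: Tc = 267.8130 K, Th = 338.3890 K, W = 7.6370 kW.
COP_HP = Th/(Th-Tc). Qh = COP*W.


COP = 338.3890 / 70.5760 = 4.7947
Qh = 4.7947 * 7.6370 = 36.6169 kW

COP = 4.7947, Qh = 36.6169 kW


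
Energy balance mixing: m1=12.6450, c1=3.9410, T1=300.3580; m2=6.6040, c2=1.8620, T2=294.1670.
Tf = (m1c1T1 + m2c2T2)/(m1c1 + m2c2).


num = 18585.2921
den = 62.1306
Tf = 299.1327 K

299.1327 K


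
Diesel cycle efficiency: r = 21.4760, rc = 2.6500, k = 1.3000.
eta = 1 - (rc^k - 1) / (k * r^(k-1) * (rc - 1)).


r^(k-1) = 2.5095
rc^k = 3.5499
eta = 0.5263 = 52.6288%

52.6288%


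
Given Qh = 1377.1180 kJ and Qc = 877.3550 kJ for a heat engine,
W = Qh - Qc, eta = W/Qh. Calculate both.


W = 1377.1180 - 877.3550 = 499.7630 kJ
eta = 499.7630 / 1377.1180 = 0.3629 = 36.2905%

W = 499.7630 kJ, eta = 36.2905%


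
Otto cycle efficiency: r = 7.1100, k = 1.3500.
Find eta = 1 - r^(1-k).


r^(k-1) = 1.9868
eta = 1 - 1/1.9868 = 0.4967 = 49.6678%

49.6678%


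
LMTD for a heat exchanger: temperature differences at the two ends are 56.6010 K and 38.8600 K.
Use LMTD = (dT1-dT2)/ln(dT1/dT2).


dT1/dT2 = 1.4565
ln(dT1/dT2) = 0.3761
LMTD = 17.7410 / 0.3761 = 47.1758 K

47.1758 K


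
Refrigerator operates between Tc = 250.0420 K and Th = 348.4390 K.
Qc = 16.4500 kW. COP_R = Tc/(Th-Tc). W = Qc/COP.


COP = 250.0420 / 98.3970 = 2.5412
W = 16.4500 / 2.5412 = 6.4734 kW

COP = 2.5412, W = 6.4734 kW


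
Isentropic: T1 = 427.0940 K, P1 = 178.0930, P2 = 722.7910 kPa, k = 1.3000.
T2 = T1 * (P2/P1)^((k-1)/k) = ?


(k-1)/k = 0.2308
(P2/P1)^exp = 1.3816
T2 = 427.0940 * 1.3816 = 590.0864 K

590.0864 K


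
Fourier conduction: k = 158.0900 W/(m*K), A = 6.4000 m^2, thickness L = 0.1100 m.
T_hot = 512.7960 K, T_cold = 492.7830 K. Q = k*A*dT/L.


dT = 20.0130 K
Q = 158.0900 * 6.4000 * 20.0130 / 0.1100 = 184078.8463 W

184078.8463 W


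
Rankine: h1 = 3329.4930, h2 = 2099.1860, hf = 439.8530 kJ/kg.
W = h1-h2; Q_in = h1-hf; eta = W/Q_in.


W = 1230.3070 kJ/kg
Q_in = 2889.6400 kJ/kg
eta = 0.4258 = 42.5765%

eta = 42.5765%


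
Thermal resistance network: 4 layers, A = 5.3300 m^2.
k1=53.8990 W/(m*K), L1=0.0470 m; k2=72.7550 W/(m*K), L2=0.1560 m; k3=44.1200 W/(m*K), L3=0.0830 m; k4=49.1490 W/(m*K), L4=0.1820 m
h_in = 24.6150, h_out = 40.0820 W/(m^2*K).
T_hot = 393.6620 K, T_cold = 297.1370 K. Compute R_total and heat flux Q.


R_conv_in = 1/(24.6150*5.3300) = 0.0076
R_1 = 0.0470/(53.8990*5.3300) = 0.0002
R_2 = 0.1560/(72.7550*5.3300) = 0.0004
R_3 = 0.0830/(44.1200*5.3300) = 0.0004
R_4 = 0.1820/(49.1490*5.3300) = 0.0007
R_conv_out = 1/(40.0820*5.3300) = 0.0047
R_total = 0.0139 K/W
Q = 96.5250 / 0.0139 = 6936.0124 W

R_total = 0.0139 K/W, Q = 6936.0124 W


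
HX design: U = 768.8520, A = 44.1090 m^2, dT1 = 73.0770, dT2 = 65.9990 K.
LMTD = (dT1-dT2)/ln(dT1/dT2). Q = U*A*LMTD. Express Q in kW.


LMTD = 69.4779 K
Q = 768.8520 * 44.1090 * 69.4779 = 2356225.1050 W = 2356.2251 kW

2356.2251 kW


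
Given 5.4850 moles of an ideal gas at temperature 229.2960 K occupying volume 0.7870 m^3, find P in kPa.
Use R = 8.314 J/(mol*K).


P = nRT/V = 5.4850 * 8.314 * 229.2960 / 0.7870
= 10456.4227 / 0.7870 = 13286.4329 Pa = 13.2864 kPa

13.2864 kPa


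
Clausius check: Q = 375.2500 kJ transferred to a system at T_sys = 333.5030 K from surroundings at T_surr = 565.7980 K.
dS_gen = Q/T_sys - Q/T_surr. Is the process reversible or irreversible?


dS_sys = 375.2500/333.5030 = 1.1252 kJ/K
dS_surr = -375.2500/565.7980 = -0.6632 kJ/K
dS_gen = 1.1252 - 0.6632 = 0.4620 kJ/K (irreversible)

dS_gen = 0.4620 kJ/K, irreversible


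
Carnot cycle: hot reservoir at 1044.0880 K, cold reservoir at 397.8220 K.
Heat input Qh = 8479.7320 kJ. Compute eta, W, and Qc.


eta = 1 - 397.8220/1044.0880 = 0.6190
W = 0.6190 * 8479.7320 = 5248.7554 kJ
Qc = 8479.7320 - 5248.7554 = 3230.9766 kJ

eta = 61.8977%, W = 5248.7554 kJ, Qc = 3230.9766 kJ


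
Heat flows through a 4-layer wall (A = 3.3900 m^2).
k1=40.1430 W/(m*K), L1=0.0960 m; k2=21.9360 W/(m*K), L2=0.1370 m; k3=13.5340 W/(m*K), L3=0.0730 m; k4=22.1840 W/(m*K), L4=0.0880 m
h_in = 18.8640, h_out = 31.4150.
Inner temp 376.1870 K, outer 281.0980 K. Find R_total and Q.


R_conv_in = 1/(18.8640*3.3900) = 0.0156
R_1 = 0.0960/(40.1430*3.3900) = 0.0007
R_2 = 0.1370/(21.9360*3.3900) = 0.0018
R_3 = 0.0730/(13.5340*3.3900) = 0.0016
R_4 = 0.0880/(22.1840*3.3900) = 0.0012
R_conv_out = 1/(31.4150*3.3900) = 0.0094
R_total = 0.0303 K/W
Q = 95.0890 / 0.0303 = 3134.4824 W

R_total = 0.0303 K/W, Q = 3134.4824 W


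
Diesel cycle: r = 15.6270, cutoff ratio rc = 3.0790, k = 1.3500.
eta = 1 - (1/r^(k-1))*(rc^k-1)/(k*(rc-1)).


r^(k-1) = 2.6173
rc^k = 4.5641
eta = 0.5148 = 51.4820%

51.4820%


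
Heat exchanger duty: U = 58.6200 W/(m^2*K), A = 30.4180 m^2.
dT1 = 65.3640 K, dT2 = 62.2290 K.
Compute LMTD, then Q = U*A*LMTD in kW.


LMTD = 63.7837 K
Q = 58.6200 * 30.4180 * 63.7837 = 113732.8456 W = 113.7328 kW

113.7328 kW


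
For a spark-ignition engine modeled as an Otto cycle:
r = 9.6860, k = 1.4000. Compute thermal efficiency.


r^(k-1) = 2.4800
eta = 1 - 1/2.4800 = 0.5968 = 59.6780%

59.6780%


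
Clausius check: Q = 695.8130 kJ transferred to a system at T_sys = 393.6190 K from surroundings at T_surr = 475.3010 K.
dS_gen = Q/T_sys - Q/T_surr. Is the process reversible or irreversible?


dS_sys = 695.8130/393.6190 = 1.7677 kJ/K
dS_surr = -695.8130/475.3010 = -1.4639 kJ/K
dS_gen = 1.7677 - 1.4639 = 0.3038 kJ/K (irreversible)

dS_gen = 0.3038 kJ/K, irreversible


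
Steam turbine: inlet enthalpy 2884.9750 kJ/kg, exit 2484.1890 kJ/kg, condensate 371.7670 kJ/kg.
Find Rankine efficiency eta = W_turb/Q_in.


W = 400.7860 kJ/kg
Q_in = 2513.2080 kJ/kg
eta = 0.1595 = 15.9472%

eta = 15.9472%


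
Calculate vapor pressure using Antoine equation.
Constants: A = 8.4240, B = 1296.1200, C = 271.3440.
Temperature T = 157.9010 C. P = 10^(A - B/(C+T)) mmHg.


C+T = 429.2450
B/(C+T) = 3.0195
log10(P) = 8.4240 - 3.0195 = 5.4045
P = 10^5.4045 = 253784.8550 mmHg

253784.8550 mmHg


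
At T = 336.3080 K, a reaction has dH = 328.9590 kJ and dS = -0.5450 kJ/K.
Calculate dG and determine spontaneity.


T*dS = 336.3080 * -0.5450 = -183.2879 kJ
dG = 328.9590 + 183.2879 = 512.2469 kJ (non-spontaneous)

dG = 512.2469 kJ, non-spontaneous


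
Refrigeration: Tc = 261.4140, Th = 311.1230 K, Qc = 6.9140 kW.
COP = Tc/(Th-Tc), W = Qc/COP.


COP = 261.4140 / 49.7090 = 5.2589
W = 6.9140 / 5.2589 = 1.3147 kW

COP = 5.2589, W = 1.3147 kW


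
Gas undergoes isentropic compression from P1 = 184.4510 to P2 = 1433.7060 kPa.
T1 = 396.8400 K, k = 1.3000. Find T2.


(k-1)/k = 0.2308
(P2/P1)^exp = 1.6052
T2 = 396.8400 * 1.6052 = 636.9916 K

636.9916 K


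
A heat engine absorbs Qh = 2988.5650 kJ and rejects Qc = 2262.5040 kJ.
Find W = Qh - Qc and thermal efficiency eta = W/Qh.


W = 2988.5650 - 2262.5040 = 726.0610 kJ
eta = 726.0610 / 2988.5650 = 0.2429 = 24.2946%

W = 726.0610 kJ, eta = 24.2946%


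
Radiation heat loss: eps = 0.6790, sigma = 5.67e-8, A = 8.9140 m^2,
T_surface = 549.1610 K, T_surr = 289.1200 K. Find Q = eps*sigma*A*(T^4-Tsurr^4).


T^4 = 9.0949e+10
Tsurr^4 = 6.9874e+09
Q = 0.6790 * 5.67e-8 * 8.9140 * 8.3962e+10 = 28814.2495 W

28814.2495 W


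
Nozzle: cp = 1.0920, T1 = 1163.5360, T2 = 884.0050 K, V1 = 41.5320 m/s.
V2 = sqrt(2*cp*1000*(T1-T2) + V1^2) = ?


dT = 279.5310 K
2*cp*1000*dT = 610495.7040
V1^2 = 1724.9070
V2 = sqrt(612220.6110) = 782.4453 m/s

782.4453 m/s


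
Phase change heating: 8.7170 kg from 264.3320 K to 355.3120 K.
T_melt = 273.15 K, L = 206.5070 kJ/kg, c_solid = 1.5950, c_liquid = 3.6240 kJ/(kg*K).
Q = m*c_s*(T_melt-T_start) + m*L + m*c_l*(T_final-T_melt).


Q1 (sensible, solid) = 8.7170 * 1.5950 * 8.8180 = 122.6021 kJ
Q2 (latent) = 8.7170 * 206.5070 = 1800.1215 kJ
Q3 (sensible, liquid) = 8.7170 * 3.6240 * 82.1620 = 2595.5311 kJ
Q_total = 4518.2547 kJ

4518.2547 kJ


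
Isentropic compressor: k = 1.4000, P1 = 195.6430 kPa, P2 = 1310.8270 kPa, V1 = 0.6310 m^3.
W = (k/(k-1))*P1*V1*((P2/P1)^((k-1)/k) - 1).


(k-1)/k = 0.2857
(P2/P1)^exp = 1.7220
W = 3.5000 * 195.6430 * 0.6310 * (1.7220 - 1) = 311.9429 kJ

311.9429 kJ


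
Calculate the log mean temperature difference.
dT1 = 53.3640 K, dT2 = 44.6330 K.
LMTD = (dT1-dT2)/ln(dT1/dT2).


dT1/dT2 = 1.1956
ln(dT1/dT2) = 0.1787
LMTD = 8.7310 / 0.1787 = 48.8686 K

48.8686 K


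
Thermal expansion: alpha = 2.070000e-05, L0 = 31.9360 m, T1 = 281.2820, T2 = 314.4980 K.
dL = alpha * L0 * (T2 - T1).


dT = 33.2160 K
dL = 2.070000e-05 * 31.9360 * 33.2160 = 0.021958 m
L_final = 31.957958 m

dL = 0.021958 m


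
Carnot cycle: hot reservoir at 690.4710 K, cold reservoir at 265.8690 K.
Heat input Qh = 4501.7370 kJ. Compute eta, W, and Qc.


eta = 1 - 265.8690/690.4710 = 0.6149
W = 0.6149 * 4501.7370 = 2768.3227 kJ
Qc = 4501.7370 - 2768.3227 = 1733.4143 kJ

eta = 61.4945%, W = 2768.3227 kJ, Qc = 1733.4143 kJ


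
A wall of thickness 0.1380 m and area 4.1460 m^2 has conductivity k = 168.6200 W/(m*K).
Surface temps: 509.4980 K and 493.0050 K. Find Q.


dT = 16.4930 K
Q = 168.6200 * 4.1460 * 16.4930 / 0.1380 = 83552.4050 W

83552.4050 W


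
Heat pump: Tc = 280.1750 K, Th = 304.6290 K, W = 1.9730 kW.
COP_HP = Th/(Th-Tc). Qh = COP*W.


COP = 304.6290 / 24.4540 = 12.4572
Qh = 12.4572 * 1.9730 = 24.5781 kW

COP = 12.4572, Qh = 24.5781 kW


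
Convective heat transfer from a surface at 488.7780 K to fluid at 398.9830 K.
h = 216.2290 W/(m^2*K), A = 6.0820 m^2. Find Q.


dT = 89.7950 K
Q = 216.2290 * 6.0820 * 89.7950 = 118089.8335 W

118089.8335 W


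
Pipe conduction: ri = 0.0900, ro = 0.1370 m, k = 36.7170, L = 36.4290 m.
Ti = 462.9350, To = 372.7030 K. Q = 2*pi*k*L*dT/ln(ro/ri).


dT = 90.2320 K
ln(ro/ri) = 0.4202
Q = 2*pi*36.7170*36.4290*90.2320 / 0.4202 = 1804797.7998 W

1804797.7998 W


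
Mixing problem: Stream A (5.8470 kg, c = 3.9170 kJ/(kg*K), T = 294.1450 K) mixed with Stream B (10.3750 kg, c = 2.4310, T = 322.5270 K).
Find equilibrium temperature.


num = 14871.3694
den = 48.1243
Tf = 309.0198 K

309.0198 K


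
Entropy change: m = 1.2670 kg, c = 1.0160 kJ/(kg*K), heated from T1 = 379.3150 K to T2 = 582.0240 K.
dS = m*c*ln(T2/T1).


T2/T1 = 1.5344
ln(T2/T1) = 0.4281
dS = 1.2670 * 1.0160 * 0.4281 = 0.5511 kJ/K

0.5511 kJ/K


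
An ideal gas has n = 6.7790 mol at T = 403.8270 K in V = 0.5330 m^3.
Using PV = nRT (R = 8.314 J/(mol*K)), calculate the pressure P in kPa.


P = nRT/V = 6.7790 * 8.314 * 403.8270 / 0.5330
= 22759.9344 / 0.5330 = 42701.5656 Pa = 42.7016 kPa

42.7016 kPa


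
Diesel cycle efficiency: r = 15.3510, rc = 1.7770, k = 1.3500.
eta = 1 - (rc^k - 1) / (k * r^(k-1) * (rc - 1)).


r^(k-1) = 2.6010
rc^k = 2.1731
eta = 0.5700 = 57.0039%

57.0039%


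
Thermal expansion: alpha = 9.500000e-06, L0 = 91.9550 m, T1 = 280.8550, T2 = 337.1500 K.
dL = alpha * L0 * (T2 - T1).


dT = 56.2950 K
dL = 9.500000e-06 * 91.9550 * 56.2950 = 0.049178 m
L_final = 92.004178 m

dL = 0.049178 m


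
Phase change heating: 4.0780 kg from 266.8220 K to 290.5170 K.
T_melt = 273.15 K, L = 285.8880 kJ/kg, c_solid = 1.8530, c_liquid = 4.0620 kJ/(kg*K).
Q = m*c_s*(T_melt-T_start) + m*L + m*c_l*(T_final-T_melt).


Q1 (sensible, solid) = 4.0780 * 1.8530 * 6.3280 = 47.8177 kJ
Q2 (latent) = 4.0780 * 285.8880 = 1165.8513 kJ
Q3 (sensible, liquid) = 4.0780 * 4.0620 * 17.3670 = 287.6815 kJ
Q_total = 1501.3505 kJ

1501.3505 kJ


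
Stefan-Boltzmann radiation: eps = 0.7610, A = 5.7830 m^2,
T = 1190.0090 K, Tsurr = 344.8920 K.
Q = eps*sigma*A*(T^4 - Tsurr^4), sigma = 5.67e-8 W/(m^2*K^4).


T^4 = 2.0054e+12
Tsurr^4 = 1.4149e+10
Q = 0.7610 * 5.67e-8 * 5.7830 * 1.9913e+12 = 496874.6500 W

496874.6500 W


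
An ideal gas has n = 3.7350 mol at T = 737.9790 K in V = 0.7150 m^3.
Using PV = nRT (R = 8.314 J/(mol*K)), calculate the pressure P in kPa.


P = nRT/V = 3.7350 * 8.314 * 737.9790 / 0.7150
= 22916.3069 / 0.7150 = 32050.7789 Pa = 32.0508 kPa

32.0508 kPa


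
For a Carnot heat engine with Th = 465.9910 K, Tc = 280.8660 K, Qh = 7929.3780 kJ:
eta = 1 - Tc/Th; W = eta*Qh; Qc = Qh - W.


eta = 1 - 280.8660/465.9910 = 0.3973
W = 0.3973 * 7929.3780 = 3150.1169 kJ
Qc = 7929.3780 - 3150.1169 = 4779.2611 kJ

eta = 39.7272%, W = 3150.1169 kJ, Qc = 4779.2611 kJ


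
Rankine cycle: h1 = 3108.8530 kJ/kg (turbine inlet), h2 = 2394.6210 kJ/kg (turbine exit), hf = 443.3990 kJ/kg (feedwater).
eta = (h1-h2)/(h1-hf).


W = 714.2320 kJ/kg
Q_in = 2665.4540 kJ/kg
eta = 0.2680 = 26.7959%

eta = 26.7959%


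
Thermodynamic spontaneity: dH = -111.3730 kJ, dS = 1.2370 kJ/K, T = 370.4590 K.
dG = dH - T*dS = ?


T*dS = 370.4590 * 1.2370 = 458.2578 kJ
dG = -111.3730 - 458.2578 = -569.6308 kJ (spontaneous)

dG = -569.6308 kJ, spontaneous


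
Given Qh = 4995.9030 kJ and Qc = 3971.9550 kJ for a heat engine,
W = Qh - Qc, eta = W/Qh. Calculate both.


W = 4995.9030 - 3971.9550 = 1023.9480 kJ
eta = 1023.9480 / 4995.9030 = 0.2050 = 20.4958%

W = 1023.9480 kJ, eta = 20.4958%


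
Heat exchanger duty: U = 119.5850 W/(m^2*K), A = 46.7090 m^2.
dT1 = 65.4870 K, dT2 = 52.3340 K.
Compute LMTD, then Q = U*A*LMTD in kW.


LMTD = 58.6650 K
Q = 119.5850 * 46.7090 * 58.6650 = 327684.6066 W = 327.6846 kW

327.6846 kW


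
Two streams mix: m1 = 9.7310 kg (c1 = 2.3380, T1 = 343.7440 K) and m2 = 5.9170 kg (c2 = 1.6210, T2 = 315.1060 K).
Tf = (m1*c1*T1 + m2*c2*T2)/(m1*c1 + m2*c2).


num = 10842.8722
den = 32.3425
Tf = 335.2512 K

335.2512 K


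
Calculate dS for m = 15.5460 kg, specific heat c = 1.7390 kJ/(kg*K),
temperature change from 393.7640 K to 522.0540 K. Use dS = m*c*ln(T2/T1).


T2/T1 = 1.3258
ln(T2/T1) = 0.2820
dS = 15.5460 * 1.7390 * 0.2820 = 7.6242 kJ/K

7.6242 kJ/K


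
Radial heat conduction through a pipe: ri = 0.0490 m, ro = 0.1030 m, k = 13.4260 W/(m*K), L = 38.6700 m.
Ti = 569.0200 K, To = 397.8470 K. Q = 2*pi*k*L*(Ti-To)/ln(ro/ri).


dT = 171.1730 K
ln(ro/ri) = 0.7429
Q = 2*pi*13.4260*38.6700*171.1730 / 0.7429 = 751623.7715 W

751623.7715 W


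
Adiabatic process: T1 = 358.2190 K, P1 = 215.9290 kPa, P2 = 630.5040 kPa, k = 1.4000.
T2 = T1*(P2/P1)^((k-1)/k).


(k-1)/k = 0.2857
(P2/P1)^exp = 1.3582
T2 = 358.2190 * 1.3582 = 486.5343 K

486.5343 K


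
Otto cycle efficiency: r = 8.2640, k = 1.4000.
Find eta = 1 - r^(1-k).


r^(k-1) = 2.3274
eta = 1 - 1/2.3274 = 0.5703 = 57.0341%

57.0341%


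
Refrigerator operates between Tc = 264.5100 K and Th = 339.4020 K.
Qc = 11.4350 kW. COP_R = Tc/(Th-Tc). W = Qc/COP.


COP = 264.5100 / 74.8920 = 3.5319
W = 11.4350 / 3.5319 = 3.2376 kW

COP = 3.5319, W = 3.2376 kW


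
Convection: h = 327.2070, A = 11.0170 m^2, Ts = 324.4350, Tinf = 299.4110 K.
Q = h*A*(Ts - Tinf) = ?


dT = 25.0240 K
Q = 327.2070 * 11.0170 * 25.0240 = 90207.5041 W

90207.5041 W


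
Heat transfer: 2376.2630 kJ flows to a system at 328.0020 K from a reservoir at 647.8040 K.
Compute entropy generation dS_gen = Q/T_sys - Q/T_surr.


dS_sys = 2376.2630/328.0020 = 7.2447 kJ/K
dS_surr = -2376.2630/647.8040 = -3.6682 kJ/K
dS_gen = 7.2447 - 3.6682 = 3.5765 kJ/K (irreversible)

dS_gen = 3.5765 kJ/K, irreversible


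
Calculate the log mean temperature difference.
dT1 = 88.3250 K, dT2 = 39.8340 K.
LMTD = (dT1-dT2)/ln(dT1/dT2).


dT1/dT2 = 2.2173
ln(dT1/dT2) = 0.7963
LMTD = 48.4910 / 0.7963 = 60.8952 K

60.8952 K


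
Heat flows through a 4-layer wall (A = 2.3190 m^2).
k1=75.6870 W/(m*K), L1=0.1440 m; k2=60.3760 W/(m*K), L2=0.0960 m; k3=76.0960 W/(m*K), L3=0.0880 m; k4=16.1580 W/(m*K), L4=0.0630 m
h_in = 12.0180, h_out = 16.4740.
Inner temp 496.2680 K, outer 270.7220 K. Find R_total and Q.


R_conv_in = 1/(12.0180*2.3190) = 0.0359
R_1 = 0.1440/(75.6870*2.3190) = 0.0008
R_2 = 0.0960/(60.3760*2.3190) = 0.0007
R_3 = 0.0880/(76.0960*2.3190) = 0.0005
R_4 = 0.0630/(16.1580*2.3190) = 0.0017
R_conv_out = 1/(16.4740*2.3190) = 0.0262
R_total = 0.0657 K/W
Q = 225.5460 / 0.0657 = 3430.7169 W

R_total = 0.0657 K/W, Q = 3430.7169 W


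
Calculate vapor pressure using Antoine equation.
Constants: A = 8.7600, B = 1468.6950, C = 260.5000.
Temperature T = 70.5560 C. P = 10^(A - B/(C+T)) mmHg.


C+T = 331.0560
B/(C+T) = 4.4364
log10(P) = 8.7600 - 4.4364 = 4.3236
P = 10^4.3236 = 21067.1386 mmHg

21067.1386 mmHg


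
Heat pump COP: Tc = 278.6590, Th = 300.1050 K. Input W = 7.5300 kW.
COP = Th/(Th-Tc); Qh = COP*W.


COP = 300.1050 / 21.4460 = 13.9935
Qh = 13.9935 * 7.5300 = 105.3712 kW

COP = 13.9935, Qh = 105.3712 kW


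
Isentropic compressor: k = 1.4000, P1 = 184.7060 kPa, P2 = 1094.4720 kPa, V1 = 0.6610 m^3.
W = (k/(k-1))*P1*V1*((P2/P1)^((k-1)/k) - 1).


(k-1)/k = 0.2857
(P2/P1)^exp = 1.6626
W = 3.5000 * 184.7060 * 0.6610 * (1.6626 - 1) = 283.1248 kJ

283.1248 kJ


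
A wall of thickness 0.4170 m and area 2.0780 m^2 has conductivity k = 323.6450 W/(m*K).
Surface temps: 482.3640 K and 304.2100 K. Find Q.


dT = 178.1540 K
Q = 323.6450 * 2.0780 * 178.1540 / 0.4170 = 287325.3656 W

287325.3656 W


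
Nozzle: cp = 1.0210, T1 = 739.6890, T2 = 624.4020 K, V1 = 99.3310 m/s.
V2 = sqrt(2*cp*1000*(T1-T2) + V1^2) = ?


dT = 115.2870 K
2*cp*1000*dT = 235416.0540
V1^2 = 9866.6476
V2 = sqrt(245282.7016) = 495.2602 m/s

495.2602 m/s


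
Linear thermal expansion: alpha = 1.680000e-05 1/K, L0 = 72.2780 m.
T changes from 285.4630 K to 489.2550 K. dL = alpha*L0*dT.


dT = 203.7920 K
dL = 1.680000e-05 * 72.2780 * 203.7920 = 0.247459 m
L_final = 72.525459 m

dL = 0.247459 m


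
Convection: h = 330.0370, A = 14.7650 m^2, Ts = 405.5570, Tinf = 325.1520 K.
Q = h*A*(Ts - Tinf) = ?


dT = 80.4050 K
Q = 330.0370 * 14.7650 * 80.4050 = 391813.2679 W

391813.2679 W


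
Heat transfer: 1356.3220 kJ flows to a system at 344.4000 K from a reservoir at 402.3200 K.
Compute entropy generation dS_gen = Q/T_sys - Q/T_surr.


dS_sys = 1356.3220/344.4000 = 3.9382 kJ/K
dS_surr = -1356.3220/402.3200 = -3.3713 kJ/K
dS_gen = 3.9382 - 3.3713 = 0.5670 kJ/K (irreversible)

dS_gen = 0.5670 kJ/K, irreversible


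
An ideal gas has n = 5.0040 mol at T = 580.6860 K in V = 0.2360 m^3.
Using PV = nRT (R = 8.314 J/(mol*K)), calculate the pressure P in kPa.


P = nRT/V = 5.0040 * 8.314 * 580.6860 / 0.2360
= 24158.4283 / 0.2360 = 102366.2217 Pa = 102.3662 kPa

102.3662 kPa


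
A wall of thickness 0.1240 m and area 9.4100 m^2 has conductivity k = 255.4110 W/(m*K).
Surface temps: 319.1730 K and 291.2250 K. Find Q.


dT = 27.9480 K
Q = 255.4110 * 9.4100 * 27.9480 / 0.1240 = 541699.2949 W

541699.2949 W


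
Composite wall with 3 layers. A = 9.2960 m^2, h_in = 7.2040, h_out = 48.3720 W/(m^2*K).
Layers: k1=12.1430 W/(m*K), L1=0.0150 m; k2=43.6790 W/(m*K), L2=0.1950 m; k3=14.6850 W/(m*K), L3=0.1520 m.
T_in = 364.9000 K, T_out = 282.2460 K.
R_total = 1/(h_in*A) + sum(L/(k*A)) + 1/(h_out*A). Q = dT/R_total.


R_conv_in = 1/(7.2040*9.2960) = 0.0149
R_1 = 0.0150/(12.1430*9.2960) = 0.0001
R_2 = 0.1950/(43.6790*9.2960) = 0.0005
R_3 = 0.1520/(14.6850*9.2960) = 0.0011
R_conv_out = 1/(48.3720*9.2960) = 0.0022
R_total = 0.0189 K/W
Q = 82.6540 / 0.0189 = 4377.1924 W

R_total = 0.0189 K/W, Q = 4377.1924 W


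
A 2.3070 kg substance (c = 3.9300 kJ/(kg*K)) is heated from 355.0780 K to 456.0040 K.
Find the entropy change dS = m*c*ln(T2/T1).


T2/T1 = 1.2842
ln(T2/T1) = 0.2502
dS = 2.3070 * 3.9300 * 0.2502 = 2.2681 kJ/K

2.2681 kJ/K


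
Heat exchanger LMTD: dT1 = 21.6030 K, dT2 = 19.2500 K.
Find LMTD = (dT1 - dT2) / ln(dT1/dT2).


dT1/dT2 = 1.1222
ln(dT1/dT2) = 0.1153
LMTD = 2.3530 / 0.1153 = 20.4039 K

20.4039 K


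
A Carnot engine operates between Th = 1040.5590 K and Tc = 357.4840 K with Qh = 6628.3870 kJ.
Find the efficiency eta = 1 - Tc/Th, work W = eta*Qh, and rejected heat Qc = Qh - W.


eta = 1 - 357.4840/1040.5590 = 0.6565
W = 0.6565 * 6628.3870 = 4351.2049 kJ
Qc = 6628.3870 - 4351.2049 = 2277.1821 kJ

eta = 65.6450%, W = 4351.2049 kJ, Qc = 2277.1821 kJ


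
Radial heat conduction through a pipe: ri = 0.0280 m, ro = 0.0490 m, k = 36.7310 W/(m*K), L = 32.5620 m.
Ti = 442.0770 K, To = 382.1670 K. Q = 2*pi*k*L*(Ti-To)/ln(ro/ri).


dT = 59.9100 K
ln(ro/ri) = 0.5596
Q = 2*pi*36.7310*32.5620*59.9100 / 0.5596 = 804512.9769 W

804512.9769 W


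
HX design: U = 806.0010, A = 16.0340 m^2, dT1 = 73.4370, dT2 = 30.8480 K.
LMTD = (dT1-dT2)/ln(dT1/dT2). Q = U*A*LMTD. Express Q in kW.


LMTD = 49.1021 K
Q = 806.0010 * 16.0340 * 49.1021 = 634567.0638 W = 634.5671 kW

634.5671 kW


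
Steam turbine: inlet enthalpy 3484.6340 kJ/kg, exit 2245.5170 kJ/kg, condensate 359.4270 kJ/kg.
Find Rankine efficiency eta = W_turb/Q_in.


W = 1239.1170 kJ/kg
Q_in = 3125.2070 kJ/kg
eta = 0.3965 = 39.6491%

eta = 39.6491%


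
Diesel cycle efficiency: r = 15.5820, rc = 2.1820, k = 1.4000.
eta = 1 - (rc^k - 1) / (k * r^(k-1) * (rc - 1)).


r^(k-1) = 2.9995
rc^k = 2.9812
eta = 0.6008 = 60.0845%

60.0845%


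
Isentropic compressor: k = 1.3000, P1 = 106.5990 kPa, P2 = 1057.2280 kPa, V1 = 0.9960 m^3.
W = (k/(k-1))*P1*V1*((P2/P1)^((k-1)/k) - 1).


(k-1)/k = 0.2308
(P2/P1)^exp = 1.6980
W = 4.3333 * 106.5990 * 0.9960 * (1.6980 - 1) = 321.1446 kJ

321.1446 kJ


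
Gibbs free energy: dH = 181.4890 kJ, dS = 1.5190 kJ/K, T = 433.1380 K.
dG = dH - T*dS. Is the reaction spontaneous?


T*dS = 433.1380 * 1.5190 = 657.9366 kJ
dG = 181.4890 - 657.9366 = -476.4476 kJ (spontaneous)

dG = -476.4476 kJ, spontaneous


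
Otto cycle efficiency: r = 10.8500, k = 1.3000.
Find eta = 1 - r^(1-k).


r^(k-1) = 2.0447
eta = 1 - 1/2.0447 = 0.5109 = 51.0930%

51.0930%


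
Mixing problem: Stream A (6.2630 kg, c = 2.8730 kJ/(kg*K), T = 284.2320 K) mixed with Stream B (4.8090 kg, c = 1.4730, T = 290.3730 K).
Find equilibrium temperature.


num = 7171.2594
den = 25.0773
Tf = 285.9667 K

285.9667 K


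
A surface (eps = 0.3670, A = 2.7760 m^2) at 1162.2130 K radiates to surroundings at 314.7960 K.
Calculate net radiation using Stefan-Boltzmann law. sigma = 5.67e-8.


T^4 = 1.8245e+12
Tsurr^4 = 9.8201e+09
Q = 0.3670 * 5.67e-8 * 2.7760 * 1.8147e+12 = 104825.6712 W

104825.6712 W


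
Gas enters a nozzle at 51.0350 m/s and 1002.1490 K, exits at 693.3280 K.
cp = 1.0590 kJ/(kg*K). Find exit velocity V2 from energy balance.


dT = 308.8210 K
2*cp*1000*dT = 654082.8780
V1^2 = 2604.5712
V2 = sqrt(656687.4492) = 810.3625 m/s

810.3625 m/s


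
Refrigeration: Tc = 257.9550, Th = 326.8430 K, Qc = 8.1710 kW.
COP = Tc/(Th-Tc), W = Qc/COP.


COP = 257.9550 / 68.8880 = 3.7446
W = 8.1710 / 3.7446 = 2.1821 kW

COP = 3.7446, W = 2.1821 kW


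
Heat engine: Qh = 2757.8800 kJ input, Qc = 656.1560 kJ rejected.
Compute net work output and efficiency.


W = 2757.8800 - 656.1560 = 2101.7240 kJ
eta = 2101.7240 / 2757.8800 = 0.7621 = 76.2080%

W = 2101.7240 kJ, eta = 76.2080%


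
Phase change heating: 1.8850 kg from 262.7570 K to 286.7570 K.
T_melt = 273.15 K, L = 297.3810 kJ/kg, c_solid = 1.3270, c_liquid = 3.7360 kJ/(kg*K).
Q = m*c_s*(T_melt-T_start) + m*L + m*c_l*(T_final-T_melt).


Q1 (sensible, solid) = 1.8850 * 1.3270 * 10.3930 = 25.9970 kJ
Q2 (latent) = 1.8850 * 297.3810 = 560.5632 kJ
Q3 (sensible, liquid) = 1.8850 * 3.7360 * 13.6070 = 95.8254 kJ
Q_total = 682.3856 kJ

682.3856 kJ


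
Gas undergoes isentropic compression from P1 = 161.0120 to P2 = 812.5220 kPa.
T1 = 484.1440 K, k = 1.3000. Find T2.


(k-1)/k = 0.2308
(P2/P1)^exp = 1.4529
T2 = 484.1440 * 1.4529 = 703.3962 K

703.3962 K


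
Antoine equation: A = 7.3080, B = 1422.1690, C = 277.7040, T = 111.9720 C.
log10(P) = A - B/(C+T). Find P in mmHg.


C+T = 389.6760
B/(C+T) = 3.6496
log10(P) = 7.3080 - 3.6496 = 3.6584
P = 10^3.6584 = 4553.8721 mmHg

4553.8721 mmHg


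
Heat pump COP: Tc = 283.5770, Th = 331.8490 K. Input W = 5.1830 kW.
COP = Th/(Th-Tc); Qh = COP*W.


COP = 331.8490 / 48.2720 = 6.8746
Qh = 6.8746 * 5.1830 = 35.6309 kW

COP = 6.8746, Qh = 35.6309 kW


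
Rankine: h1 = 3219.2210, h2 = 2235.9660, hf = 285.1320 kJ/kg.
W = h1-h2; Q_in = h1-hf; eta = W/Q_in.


W = 983.2550 kJ/kg
Q_in = 2934.0890 kJ/kg
eta = 0.3351 = 33.5114%

eta = 33.5114%


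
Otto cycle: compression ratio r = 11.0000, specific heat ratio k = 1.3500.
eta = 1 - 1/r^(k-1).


r^(k-1) = 2.3147
eta = 1 - 1/2.3147 = 0.5680 = 56.7971%

56.7971%


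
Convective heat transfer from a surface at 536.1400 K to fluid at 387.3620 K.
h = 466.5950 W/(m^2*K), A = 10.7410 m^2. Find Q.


dT = 148.7780 K
Q = 466.5950 * 10.7410 * 148.7780 = 745630.2406 W

745630.2406 W


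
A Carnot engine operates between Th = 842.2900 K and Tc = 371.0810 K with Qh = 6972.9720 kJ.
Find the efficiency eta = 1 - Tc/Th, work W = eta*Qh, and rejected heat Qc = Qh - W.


eta = 1 - 371.0810/842.2900 = 0.5594
W = 0.5594 * 6972.9720 = 3900.9452 kJ
Qc = 6972.9720 - 3900.9452 = 3072.0268 kJ

eta = 55.9438%, W = 3900.9452 kJ, Qc = 3072.0268 kJ


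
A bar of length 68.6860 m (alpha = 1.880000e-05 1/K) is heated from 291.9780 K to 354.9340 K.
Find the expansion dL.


dT = 62.9560 K
dL = 1.880000e-05 * 68.6860 * 62.9560 = 0.081295 m
L_final = 68.767295 m

dL = 0.081295 m


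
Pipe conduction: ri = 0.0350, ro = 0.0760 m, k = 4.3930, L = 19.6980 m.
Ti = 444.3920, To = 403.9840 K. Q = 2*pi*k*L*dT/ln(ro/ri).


dT = 40.4080 K
ln(ro/ri) = 0.7754
Q = 2*pi*4.3930*19.6980*40.4080 / 0.7754 = 28334.3340 W

28334.3340 W


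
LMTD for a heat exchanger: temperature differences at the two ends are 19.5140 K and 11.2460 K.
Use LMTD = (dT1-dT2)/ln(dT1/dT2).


dT1/dT2 = 1.7352
ln(dT1/dT2) = 0.5511
LMTD = 8.2680 / 0.5511 = 15.0022 K

15.0022 K


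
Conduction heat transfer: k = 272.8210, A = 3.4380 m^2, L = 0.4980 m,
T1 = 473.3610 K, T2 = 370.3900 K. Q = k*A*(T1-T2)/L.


dT = 102.9710 K
Q = 272.8210 * 3.4380 * 102.9710 / 0.4980 = 193940.8329 W

193940.8329 W


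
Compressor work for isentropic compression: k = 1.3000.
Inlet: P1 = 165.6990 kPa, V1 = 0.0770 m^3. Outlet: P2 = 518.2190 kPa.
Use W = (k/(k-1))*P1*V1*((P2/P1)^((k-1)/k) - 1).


(k-1)/k = 0.2308
(P2/P1)^exp = 1.3010
W = 4.3333 * 165.6990 * 0.0770 * (1.3010 - 1) = 16.6414 kJ

16.6414 kJ


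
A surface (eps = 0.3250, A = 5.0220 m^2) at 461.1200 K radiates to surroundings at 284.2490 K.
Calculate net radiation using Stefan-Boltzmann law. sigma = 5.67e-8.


T^4 = 4.5212e+10
Tsurr^4 = 6.5282e+09
Q = 0.3250 * 5.67e-8 * 5.0220 * 3.8684e+10 = 3579.9284 W

3579.9284 W


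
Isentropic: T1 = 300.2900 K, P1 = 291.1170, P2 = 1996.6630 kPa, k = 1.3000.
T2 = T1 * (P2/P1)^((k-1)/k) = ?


(k-1)/k = 0.2308
(P2/P1)^exp = 1.5595
T2 = 300.2900 * 1.5595 = 468.2941 K

468.2941 K


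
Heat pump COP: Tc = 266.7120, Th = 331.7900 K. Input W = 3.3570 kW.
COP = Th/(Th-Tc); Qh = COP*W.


COP = 331.7900 / 65.0780 = 5.0983
Qh = 5.0983 * 3.3570 = 17.1151 kW

COP = 5.0983, Qh = 17.1151 kW


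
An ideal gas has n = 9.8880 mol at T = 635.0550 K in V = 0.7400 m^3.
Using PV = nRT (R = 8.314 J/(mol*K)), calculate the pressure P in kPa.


P = nRT/V = 9.8880 * 8.314 * 635.0550 / 0.7400
= 52207.1298 / 0.7400 = 70550.1754 Pa = 70.5502 kPa

70.5502 kPa


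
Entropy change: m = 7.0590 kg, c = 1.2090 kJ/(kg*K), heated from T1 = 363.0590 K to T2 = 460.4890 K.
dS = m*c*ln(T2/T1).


T2/T1 = 1.2684
ln(T2/T1) = 0.2377
dS = 7.0590 * 1.2090 * 0.2377 = 2.0288 kJ/K

2.0288 kJ/K


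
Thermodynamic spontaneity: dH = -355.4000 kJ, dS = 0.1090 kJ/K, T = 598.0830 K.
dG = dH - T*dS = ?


T*dS = 598.0830 * 0.1090 = 65.1910 kJ
dG = -355.4000 - 65.1910 = -420.5910 kJ (spontaneous)

dG = -420.5910 kJ, spontaneous


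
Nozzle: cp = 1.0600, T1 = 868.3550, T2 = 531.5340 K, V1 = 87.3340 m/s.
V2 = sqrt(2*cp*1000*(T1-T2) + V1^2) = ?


dT = 336.8210 K
2*cp*1000*dT = 714060.5200
V1^2 = 7627.2276
V2 = sqrt(721687.7476) = 849.5221 m/s

849.5221 m/s


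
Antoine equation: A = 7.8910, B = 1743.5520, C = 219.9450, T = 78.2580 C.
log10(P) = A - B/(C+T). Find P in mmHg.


C+T = 298.2030
B/(C+T) = 5.8469
log10(P) = 7.8910 - 5.8469 = 2.0441
P = 10^2.0441 = 110.6974 mmHg

110.6974 mmHg


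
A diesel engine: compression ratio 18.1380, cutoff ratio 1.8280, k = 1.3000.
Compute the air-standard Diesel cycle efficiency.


r^(k-1) = 2.3855
rc^k = 2.1906
eta = 0.5363 = 53.6311%

53.6311%


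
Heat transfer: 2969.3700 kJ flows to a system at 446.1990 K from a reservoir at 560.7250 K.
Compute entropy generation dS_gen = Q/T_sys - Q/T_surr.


dS_sys = 2969.3700/446.1990 = 6.6548 kJ/K
dS_surr = -2969.3700/560.7250 = -5.2956 kJ/K
dS_gen = 6.6548 - 5.2956 = 1.3592 kJ/K (irreversible)

dS_gen = 1.3592 kJ/K, irreversible


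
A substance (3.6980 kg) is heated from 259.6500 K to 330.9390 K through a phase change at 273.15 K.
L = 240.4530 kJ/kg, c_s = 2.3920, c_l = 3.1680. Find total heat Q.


Q1 (sensible, solid) = 3.6980 * 2.3920 * 13.5000 = 119.4158 kJ
Q2 (latent) = 3.6980 * 240.4530 = 889.1952 kJ
Q3 (sensible, liquid) = 3.6980 * 3.1680 * 57.7890 = 677.0134 kJ
Q_total = 1685.6244 kJ

1685.6244 kJ


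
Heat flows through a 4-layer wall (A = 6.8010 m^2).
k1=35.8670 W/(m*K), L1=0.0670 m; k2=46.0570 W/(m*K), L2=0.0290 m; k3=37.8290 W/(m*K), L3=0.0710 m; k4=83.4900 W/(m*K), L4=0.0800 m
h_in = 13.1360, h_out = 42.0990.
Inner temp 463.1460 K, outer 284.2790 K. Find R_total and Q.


R_conv_in = 1/(13.1360*6.8010) = 0.0112
R_1 = 0.0670/(35.8670*6.8010) = 0.0003
R_2 = 0.0290/(46.0570*6.8010) = 9.2583e-05
R_3 = 0.0710/(37.8290*6.8010) = 0.0003
R_4 = 0.0800/(83.4900*6.8010) = 0.0001
R_conv_out = 1/(42.0990*6.8010) = 0.0035
R_total = 0.0155 K/W
Q = 178.8670 / 0.0155 = 11562.0233 W

R_total = 0.0155 K/W, Q = 11562.0233 W


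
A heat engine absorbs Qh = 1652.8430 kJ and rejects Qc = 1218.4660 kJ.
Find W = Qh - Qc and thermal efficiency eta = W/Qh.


W = 1652.8430 - 1218.4660 = 434.3770 kJ
eta = 434.3770 / 1652.8430 = 0.2628 = 26.2806%

W = 434.3770 kJ, eta = 26.2806%


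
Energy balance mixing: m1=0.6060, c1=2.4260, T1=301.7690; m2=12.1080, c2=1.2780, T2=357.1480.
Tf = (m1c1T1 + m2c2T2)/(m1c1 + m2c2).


num = 5970.1642
den = 16.9442
Tf = 352.3431 K

352.3431 K


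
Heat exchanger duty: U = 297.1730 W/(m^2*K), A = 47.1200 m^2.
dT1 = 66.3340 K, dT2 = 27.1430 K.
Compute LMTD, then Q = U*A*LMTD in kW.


LMTD = 43.8582 K
Q = 297.1730 * 47.1200 * 43.8582 = 614137.8766 W = 614.1379 kW

614.1379 kW


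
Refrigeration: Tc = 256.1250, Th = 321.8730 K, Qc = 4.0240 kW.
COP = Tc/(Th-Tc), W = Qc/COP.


COP = 256.1250 / 65.7480 = 3.8956
W = 4.0240 / 3.8956 = 1.0330 kW

COP = 3.8956, W = 1.0330 kW


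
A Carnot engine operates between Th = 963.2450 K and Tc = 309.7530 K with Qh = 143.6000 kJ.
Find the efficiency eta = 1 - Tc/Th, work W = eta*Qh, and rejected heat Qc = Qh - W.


eta = 1 - 309.7530/963.2450 = 0.6784
W = 0.6784 * 143.6000 = 97.4222 kJ
Qc = 143.6000 - 97.4222 = 46.1778 kJ

eta = 67.8428%, W = 97.4222 kJ, Qc = 46.1778 kJ


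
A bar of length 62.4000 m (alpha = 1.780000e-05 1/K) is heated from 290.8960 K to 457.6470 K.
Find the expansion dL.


dT = 166.7510 K
dL = 1.780000e-05 * 62.4000 * 166.7510 = 0.185214 m
L_final = 62.585214 m

dL = 0.185214 m


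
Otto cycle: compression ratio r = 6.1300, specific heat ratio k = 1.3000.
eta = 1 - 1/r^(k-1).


r^(k-1) = 1.7228
eta = 1 - 1/1.7228 = 0.4196 = 41.9554%

41.9554%


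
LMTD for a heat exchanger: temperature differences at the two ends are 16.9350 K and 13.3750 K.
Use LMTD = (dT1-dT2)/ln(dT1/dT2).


dT1/dT2 = 1.2662
ln(dT1/dT2) = 0.2360
LMTD = 3.5600 / 0.2360 = 15.0851 K

15.0851 K


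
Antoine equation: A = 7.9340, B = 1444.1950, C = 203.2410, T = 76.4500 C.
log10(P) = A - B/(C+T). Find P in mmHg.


C+T = 279.6910
B/(C+T) = 5.1635
log10(P) = 7.9340 - 5.1635 = 2.7705
P = 10^2.7705 = 589.4709 mmHg

589.4709 mmHg


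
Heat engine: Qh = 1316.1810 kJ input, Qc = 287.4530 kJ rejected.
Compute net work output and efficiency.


W = 1316.1810 - 287.4530 = 1028.7280 kJ
eta = 1028.7280 / 1316.1810 = 0.7816 = 78.1601%

W = 1028.7280 kJ, eta = 78.1601%
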